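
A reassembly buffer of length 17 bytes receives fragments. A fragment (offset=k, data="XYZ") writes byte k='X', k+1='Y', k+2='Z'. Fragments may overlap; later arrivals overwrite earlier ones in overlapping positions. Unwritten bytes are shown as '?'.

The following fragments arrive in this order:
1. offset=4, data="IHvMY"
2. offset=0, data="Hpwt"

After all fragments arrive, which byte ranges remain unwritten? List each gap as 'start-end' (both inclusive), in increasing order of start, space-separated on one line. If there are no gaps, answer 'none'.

Fragment 1: offset=4 len=5
Fragment 2: offset=0 len=4
Gaps: 9-16

Answer: 9-16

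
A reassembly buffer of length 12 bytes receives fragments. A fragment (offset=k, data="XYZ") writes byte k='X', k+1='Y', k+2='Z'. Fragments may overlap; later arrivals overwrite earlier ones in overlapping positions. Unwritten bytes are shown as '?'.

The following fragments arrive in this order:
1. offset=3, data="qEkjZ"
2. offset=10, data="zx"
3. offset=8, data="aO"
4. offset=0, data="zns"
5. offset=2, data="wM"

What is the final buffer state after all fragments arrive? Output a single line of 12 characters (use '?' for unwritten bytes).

Fragment 1: offset=3 data="qEkjZ" -> buffer=???qEkjZ????
Fragment 2: offset=10 data="zx" -> buffer=???qEkjZ??zx
Fragment 3: offset=8 data="aO" -> buffer=???qEkjZaOzx
Fragment 4: offset=0 data="zns" -> buffer=znsqEkjZaOzx
Fragment 5: offset=2 data="wM" -> buffer=znwMEkjZaOzx

Answer: znwMEkjZaOzx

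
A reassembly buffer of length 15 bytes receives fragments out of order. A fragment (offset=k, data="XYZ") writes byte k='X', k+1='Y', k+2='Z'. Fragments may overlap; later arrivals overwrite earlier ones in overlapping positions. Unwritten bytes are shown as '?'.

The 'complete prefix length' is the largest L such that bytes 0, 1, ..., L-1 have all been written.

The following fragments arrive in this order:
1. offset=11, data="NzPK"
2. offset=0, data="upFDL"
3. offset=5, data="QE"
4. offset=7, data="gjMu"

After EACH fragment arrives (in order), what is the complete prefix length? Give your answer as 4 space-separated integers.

Fragment 1: offset=11 data="NzPK" -> buffer=???????????NzPK -> prefix_len=0
Fragment 2: offset=0 data="upFDL" -> buffer=upFDL??????NzPK -> prefix_len=5
Fragment 3: offset=5 data="QE" -> buffer=upFDLQE????NzPK -> prefix_len=7
Fragment 4: offset=7 data="gjMu" -> buffer=upFDLQEgjMuNzPK -> prefix_len=15

Answer: 0 5 7 15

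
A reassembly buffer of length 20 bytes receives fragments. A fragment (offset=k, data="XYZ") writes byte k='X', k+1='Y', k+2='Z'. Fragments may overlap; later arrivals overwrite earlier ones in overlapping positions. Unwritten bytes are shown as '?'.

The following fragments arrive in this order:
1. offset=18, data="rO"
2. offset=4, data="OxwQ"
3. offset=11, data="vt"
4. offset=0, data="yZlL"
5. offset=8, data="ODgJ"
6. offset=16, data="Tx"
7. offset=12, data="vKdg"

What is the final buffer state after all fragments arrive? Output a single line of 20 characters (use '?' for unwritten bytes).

Answer: yZlLOxwQODgJvKdgTxrO

Derivation:
Fragment 1: offset=18 data="rO" -> buffer=??????????????????rO
Fragment 2: offset=4 data="OxwQ" -> buffer=????OxwQ??????????rO
Fragment 3: offset=11 data="vt" -> buffer=????OxwQ???vt?????rO
Fragment 4: offset=0 data="yZlL" -> buffer=yZlLOxwQ???vt?????rO
Fragment 5: offset=8 data="ODgJ" -> buffer=yZlLOxwQODgJt?????rO
Fragment 6: offset=16 data="Tx" -> buffer=yZlLOxwQODgJt???TxrO
Fragment 7: offset=12 data="vKdg" -> buffer=yZlLOxwQODgJvKdgTxrO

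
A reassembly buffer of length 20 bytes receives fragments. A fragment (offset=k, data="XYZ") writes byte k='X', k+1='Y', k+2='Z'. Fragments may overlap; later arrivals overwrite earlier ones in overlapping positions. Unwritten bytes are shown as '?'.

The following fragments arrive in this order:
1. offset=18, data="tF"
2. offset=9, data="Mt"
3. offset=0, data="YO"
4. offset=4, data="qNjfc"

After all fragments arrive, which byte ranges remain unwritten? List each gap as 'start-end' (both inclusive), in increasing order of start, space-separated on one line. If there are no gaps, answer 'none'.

Answer: 2-3 11-17

Derivation:
Fragment 1: offset=18 len=2
Fragment 2: offset=9 len=2
Fragment 3: offset=0 len=2
Fragment 4: offset=4 len=5
Gaps: 2-3 11-17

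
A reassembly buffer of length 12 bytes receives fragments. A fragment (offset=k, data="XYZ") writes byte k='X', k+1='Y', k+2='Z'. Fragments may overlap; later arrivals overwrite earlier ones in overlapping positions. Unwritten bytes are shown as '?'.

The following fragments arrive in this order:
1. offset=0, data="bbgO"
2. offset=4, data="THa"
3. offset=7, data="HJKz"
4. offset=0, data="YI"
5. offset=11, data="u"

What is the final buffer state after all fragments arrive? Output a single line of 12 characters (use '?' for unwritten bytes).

Answer: YIgOTHaHJKzu

Derivation:
Fragment 1: offset=0 data="bbgO" -> buffer=bbgO????????
Fragment 2: offset=4 data="THa" -> buffer=bbgOTHa?????
Fragment 3: offset=7 data="HJKz" -> buffer=bbgOTHaHJKz?
Fragment 4: offset=0 data="YI" -> buffer=YIgOTHaHJKz?
Fragment 5: offset=11 data="u" -> buffer=YIgOTHaHJKzu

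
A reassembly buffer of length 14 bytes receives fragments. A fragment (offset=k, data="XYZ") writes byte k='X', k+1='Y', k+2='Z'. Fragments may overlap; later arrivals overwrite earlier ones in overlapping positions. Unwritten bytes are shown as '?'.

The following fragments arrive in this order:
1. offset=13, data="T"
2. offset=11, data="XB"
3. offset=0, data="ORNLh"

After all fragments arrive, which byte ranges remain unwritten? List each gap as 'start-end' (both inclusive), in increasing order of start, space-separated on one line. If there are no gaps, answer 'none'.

Answer: 5-10

Derivation:
Fragment 1: offset=13 len=1
Fragment 2: offset=11 len=2
Fragment 3: offset=0 len=5
Gaps: 5-10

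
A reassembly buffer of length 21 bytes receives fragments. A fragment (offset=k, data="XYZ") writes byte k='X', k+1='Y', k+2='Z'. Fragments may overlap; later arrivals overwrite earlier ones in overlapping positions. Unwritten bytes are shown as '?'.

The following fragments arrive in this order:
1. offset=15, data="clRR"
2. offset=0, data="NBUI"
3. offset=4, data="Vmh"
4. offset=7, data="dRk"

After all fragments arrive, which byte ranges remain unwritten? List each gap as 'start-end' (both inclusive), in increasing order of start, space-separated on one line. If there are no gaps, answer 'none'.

Fragment 1: offset=15 len=4
Fragment 2: offset=0 len=4
Fragment 3: offset=4 len=3
Fragment 4: offset=7 len=3
Gaps: 10-14 19-20

Answer: 10-14 19-20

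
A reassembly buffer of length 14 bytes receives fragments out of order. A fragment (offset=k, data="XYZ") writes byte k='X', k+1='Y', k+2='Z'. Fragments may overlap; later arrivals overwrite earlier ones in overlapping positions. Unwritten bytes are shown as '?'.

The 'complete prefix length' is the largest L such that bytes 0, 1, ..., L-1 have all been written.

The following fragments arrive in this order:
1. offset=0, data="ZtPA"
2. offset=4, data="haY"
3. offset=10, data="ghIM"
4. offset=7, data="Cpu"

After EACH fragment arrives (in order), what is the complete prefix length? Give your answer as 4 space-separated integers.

Fragment 1: offset=0 data="ZtPA" -> buffer=ZtPA?????????? -> prefix_len=4
Fragment 2: offset=4 data="haY" -> buffer=ZtPAhaY??????? -> prefix_len=7
Fragment 3: offset=10 data="ghIM" -> buffer=ZtPAhaY???ghIM -> prefix_len=7
Fragment 4: offset=7 data="Cpu" -> buffer=ZtPAhaYCpughIM -> prefix_len=14

Answer: 4 7 7 14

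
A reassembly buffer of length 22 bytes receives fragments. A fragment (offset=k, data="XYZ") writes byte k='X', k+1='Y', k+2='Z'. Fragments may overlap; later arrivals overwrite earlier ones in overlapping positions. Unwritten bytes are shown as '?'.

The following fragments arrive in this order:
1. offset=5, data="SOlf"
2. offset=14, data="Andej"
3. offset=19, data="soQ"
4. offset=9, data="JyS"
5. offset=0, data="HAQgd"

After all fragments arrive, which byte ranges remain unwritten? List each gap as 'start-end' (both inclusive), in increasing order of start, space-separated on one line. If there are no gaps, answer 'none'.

Answer: 12-13

Derivation:
Fragment 1: offset=5 len=4
Fragment 2: offset=14 len=5
Fragment 3: offset=19 len=3
Fragment 4: offset=9 len=3
Fragment 5: offset=0 len=5
Gaps: 12-13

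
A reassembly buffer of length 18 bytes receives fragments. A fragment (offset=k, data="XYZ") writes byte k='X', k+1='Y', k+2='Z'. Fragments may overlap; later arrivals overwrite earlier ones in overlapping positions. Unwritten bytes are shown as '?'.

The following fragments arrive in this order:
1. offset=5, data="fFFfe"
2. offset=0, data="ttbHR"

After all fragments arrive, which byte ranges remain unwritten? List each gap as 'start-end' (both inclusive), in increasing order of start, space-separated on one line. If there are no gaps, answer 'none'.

Answer: 10-17

Derivation:
Fragment 1: offset=5 len=5
Fragment 2: offset=0 len=5
Gaps: 10-17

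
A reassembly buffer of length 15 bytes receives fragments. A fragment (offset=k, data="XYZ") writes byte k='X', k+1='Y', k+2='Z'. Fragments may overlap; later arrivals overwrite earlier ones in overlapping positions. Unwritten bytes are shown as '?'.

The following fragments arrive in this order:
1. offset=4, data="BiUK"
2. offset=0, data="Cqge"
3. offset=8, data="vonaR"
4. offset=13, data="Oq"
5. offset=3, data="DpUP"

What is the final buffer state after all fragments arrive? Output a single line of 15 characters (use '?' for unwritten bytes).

Answer: CqgDpUPKvonaROq

Derivation:
Fragment 1: offset=4 data="BiUK" -> buffer=????BiUK???????
Fragment 2: offset=0 data="Cqge" -> buffer=CqgeBiUK???????
Fragment 3: offset=8 data="vonaR" -> buffer=CqgeBiUKvonaR??
Fragment 4: offset=13 data="Oq" -> buffer=CqgeBiUKvonaROq
Fragment 5: offset=3 data="DpUP" -> buffer=CqgDpUPKvonaROq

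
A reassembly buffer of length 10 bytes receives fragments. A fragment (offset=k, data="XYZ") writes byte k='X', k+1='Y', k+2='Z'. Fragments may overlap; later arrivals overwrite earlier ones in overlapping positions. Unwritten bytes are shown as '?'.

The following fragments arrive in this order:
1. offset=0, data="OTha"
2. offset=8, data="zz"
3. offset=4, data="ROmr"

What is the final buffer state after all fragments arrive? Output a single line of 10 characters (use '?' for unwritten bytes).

Fragment 1: offset=0 data="OTha" -> buffer=OTha??????
Fragment 2: offset=8 data="zz" -> buffer=OTha????zz
Fragment 3: offset=4 data="ROmr" -> buffer=OThaROmrzz

Answer: OThaROmrzz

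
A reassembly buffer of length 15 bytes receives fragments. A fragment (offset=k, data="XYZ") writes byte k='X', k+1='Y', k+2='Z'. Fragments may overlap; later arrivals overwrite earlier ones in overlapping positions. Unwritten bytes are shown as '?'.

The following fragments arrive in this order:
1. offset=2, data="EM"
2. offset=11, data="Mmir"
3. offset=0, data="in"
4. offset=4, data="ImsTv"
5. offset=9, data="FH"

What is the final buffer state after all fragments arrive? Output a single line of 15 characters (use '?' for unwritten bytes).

Fragment 1: offset=2 data="EM" -> buffer=??EM???????????
Fragment 2: offset=11 data="Mmir" -> buffer=??EM???????Mmir
Fragment 3: offset=0 data="in" -> buffer=inEM???????Mmir
Fragment 4: offset=4 data="ImsTv" -> buffer=inEMImsTv??Mmir
Fragment 5: offset=9 data="FH" -> buffer=inEMImsTvFHMmir

Answer: inEMImsTvFHMmir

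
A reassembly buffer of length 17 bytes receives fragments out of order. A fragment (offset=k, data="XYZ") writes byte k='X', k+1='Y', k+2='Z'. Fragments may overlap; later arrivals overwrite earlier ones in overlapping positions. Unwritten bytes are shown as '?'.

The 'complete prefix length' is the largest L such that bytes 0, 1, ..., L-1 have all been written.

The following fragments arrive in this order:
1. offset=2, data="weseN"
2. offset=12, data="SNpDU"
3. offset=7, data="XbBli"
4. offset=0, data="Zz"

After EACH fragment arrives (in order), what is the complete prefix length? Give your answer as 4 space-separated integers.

Answer: 0 0 0 17

Derivation:
Fragment 1: offset=2 data="weseN" -> buffer=??weseN?????????? -> prefix_len=0
Fragment 2: offset=12 data="SNpDU" -> buffer=??weseN?????SNpDU -> prefix_len=0
Fragment 3: offset=7 data="XbBli" -> buffer=??weseNXbBliSNpDU -> prefix_len=0
Fragment 4: offset=0 data="Zz" -> buffer=ZzweseNXbBliSNpDU -> prefix_len=17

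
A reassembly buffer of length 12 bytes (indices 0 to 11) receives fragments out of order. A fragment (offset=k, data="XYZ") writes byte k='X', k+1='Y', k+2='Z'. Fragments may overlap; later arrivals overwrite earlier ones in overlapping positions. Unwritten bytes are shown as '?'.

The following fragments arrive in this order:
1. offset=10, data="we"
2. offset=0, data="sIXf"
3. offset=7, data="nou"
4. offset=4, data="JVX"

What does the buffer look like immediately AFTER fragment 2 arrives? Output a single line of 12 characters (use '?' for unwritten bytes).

Answer: sIXf??????we

Derivation:
Fragment 1: offset=10 data="we" -> buffer=??????????we
Fragment 2: offset=0 data="sIXf" -> buffer=sIXf??????we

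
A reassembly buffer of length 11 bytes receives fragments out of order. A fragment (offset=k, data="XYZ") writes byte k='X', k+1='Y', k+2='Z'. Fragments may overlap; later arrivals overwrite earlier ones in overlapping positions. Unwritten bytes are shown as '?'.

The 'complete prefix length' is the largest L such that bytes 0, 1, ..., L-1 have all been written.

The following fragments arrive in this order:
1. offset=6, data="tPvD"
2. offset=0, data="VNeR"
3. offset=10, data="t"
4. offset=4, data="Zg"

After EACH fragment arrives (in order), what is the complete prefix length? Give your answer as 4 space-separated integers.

Fragment 1: offset=6 data="tPvD" -> buffer=??????tPvD? -> prefix_len=0
Fragment 2: offset=0 data="VNeR" -> buffer=VNeR??tPvD? -> prefix_len=4
Fragment 3: offset=10 data="t" -> buffer=VNeR??tPvDt -> prefix_len=4
Fragment 4: offset=4 data="Zg" -> buffer=VNeRZgtPvDt -> prefix_len=11

Answer: 0 4 4 11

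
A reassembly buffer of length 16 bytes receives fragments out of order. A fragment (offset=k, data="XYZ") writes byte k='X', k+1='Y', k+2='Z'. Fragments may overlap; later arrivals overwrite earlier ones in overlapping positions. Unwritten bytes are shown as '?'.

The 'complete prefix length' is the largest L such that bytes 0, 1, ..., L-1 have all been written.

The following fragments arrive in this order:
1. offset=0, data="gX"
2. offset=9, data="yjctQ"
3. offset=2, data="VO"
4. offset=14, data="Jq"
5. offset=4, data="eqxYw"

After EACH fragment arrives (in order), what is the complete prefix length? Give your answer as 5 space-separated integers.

Fragment 1: offset=0 data="gX" -> buffer=gX?????????????? -> prefix_len=2
Fragment 2: offset=9 data="yjctQ" -> buffer=gX???????yjctQ?? -> prefix_len=2
Fragment 3: offset=2 data="VO" -> buffer=gXVO?????yjctQ?? -> prefix_len=4
Fragment 4: offset=14 data="Jq" -> buffer=gXVO?????yjctQJq -> prefix_len=4
Fragment 5: offset=4 data="eqxYw" -> buffer=gXVOeqxYwyjctQJq -> prefix_len=16

Answer: 2 2 4 4 16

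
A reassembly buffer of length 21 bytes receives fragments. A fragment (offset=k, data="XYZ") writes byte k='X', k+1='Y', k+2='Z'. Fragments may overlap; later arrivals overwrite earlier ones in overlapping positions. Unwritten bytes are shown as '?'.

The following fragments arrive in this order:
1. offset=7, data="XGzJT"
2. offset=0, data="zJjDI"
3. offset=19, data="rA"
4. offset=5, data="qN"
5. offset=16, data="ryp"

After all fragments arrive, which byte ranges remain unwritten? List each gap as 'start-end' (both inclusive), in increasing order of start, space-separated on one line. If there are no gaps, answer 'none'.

Answer: 12-15

Derivation:
Fragment 1: offset=7 len=5
Fragment 2: offset=0 len=5
Fragment 3: offset=19 len=2
Fragment 4: offset=5 len=2
Fragment 5: offset=16 len=3
Gaps: 12-15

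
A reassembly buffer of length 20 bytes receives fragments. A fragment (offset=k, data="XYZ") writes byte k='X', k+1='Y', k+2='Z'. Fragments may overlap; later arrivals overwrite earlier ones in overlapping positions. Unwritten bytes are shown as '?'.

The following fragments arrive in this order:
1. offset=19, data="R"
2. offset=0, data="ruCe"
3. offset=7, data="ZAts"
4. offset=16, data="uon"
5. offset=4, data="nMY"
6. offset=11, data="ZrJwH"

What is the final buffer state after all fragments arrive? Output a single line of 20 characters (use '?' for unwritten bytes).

Answer: ruCenMYZAtsZrJwHuonR

Derivation:
Fragment 1: offset=19 data="R" -> buffer=???????????????????R
Fragment 2: offset=0 data="ruCe" -> buffer=ruCe???????????????R
Fragment 3: offset=7 data="ZAts" -> buffer=ruCe???ZAts????????R
Fragment 4: offset=16 data="uon" -> buffer=ruCe???ZAts?????uonR
Fragment 5: offset=4 data="nMY" -> buffer=ruCenMYZAts?????uonR
Fragment 6: offset=11 data="ZrJwH" -> buffer=ruCenMYZAtsZrJwHuonR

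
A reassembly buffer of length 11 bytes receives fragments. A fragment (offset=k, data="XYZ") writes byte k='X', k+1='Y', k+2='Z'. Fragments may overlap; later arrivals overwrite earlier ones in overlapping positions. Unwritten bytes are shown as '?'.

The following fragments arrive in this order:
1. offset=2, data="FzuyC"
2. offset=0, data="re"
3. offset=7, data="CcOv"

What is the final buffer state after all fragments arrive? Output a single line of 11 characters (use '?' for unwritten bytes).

Answer: reFzuyCCcOv

Derivation:
Fragment 1: offset=2 data="FzuyC" -> buffer=??FzuyC????
Fragment 2: offset=0 data="re" -> buffer=reFzuyC????
Fragment 3: offset=7 data="CcOv" -> buffer=reFzuyCCcOv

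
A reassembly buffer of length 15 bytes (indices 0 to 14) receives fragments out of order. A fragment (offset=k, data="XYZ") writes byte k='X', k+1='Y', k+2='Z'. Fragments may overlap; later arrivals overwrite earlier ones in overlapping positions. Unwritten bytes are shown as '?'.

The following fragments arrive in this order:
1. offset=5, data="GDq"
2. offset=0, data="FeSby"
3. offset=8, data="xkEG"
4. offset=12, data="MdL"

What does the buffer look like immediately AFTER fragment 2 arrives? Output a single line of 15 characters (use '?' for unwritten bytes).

Fragment 1: offset=5 data="GDq" -> buffer=?????GDq???????
Fragment 2: offset=0 data="FeSby" -> buffer=FeSbyGDq???????

Answer: FeSbyGDq???????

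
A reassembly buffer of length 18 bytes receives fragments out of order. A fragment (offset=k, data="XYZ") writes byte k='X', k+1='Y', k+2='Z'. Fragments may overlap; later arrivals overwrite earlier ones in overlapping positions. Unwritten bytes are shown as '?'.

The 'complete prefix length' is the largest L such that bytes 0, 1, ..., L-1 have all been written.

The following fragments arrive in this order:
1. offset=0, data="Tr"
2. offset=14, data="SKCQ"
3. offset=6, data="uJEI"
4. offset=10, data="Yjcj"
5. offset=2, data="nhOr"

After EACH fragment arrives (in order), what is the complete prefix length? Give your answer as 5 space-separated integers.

Fragment 1: offset=0 data="Tr" -> buffer=Tr???????????????? -> prefix_len=2
Fragment 2: offset=14 data="SKCQ" -> buffer=Tr????????????SKCQ -> prefix_len=2
Fragment 3: offset=6 data="uJEI" -> buffer=Tr????uJEI????SKCQ -> prefix_len=2
Fragment 4: offset=10 data="Yjcj" -> buffer=Tr????uJEIYjcjSKCQ -> prefix_len=2
Fragment 5: offset=2 data="nhOr" -> buffer=TrnhOruJEIYjcjSKCQ -> prefix_len=18

Answer: 2 2 2 2 18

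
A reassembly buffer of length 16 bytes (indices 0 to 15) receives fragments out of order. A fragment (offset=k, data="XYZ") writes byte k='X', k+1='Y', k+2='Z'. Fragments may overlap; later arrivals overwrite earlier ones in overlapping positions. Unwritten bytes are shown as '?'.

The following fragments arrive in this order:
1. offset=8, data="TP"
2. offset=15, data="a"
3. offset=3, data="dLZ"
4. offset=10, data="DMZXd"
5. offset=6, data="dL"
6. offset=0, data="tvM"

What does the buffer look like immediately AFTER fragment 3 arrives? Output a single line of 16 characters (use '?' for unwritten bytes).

Answer: ???dLZ??TP?????a

Derivation:
Fragment 1: offset=8 data="TP" -> buffer=????????TP??????
Fragment 2: offset=15 data="a" -> buffer=????????TP?????a
Fragment 3: offset=3 data="dLZ" -> buffer=???dLZ??TP?????a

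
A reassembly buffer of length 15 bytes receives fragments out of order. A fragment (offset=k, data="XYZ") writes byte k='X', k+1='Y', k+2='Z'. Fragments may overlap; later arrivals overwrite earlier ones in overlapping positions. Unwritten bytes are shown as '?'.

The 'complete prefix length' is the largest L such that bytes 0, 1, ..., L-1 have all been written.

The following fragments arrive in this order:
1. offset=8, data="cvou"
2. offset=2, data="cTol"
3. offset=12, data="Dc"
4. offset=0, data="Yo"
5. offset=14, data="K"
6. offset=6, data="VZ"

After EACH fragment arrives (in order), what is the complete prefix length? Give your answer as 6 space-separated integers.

Fragment 1: offset=8 data="cvou" -> buffer=????????cvou??? -> prefix_len=0
Fragment 2: offset=2 data="cTol" -> buffer=??cTol??cvou??? -> prefix_len=0
Fragment 3: offset=12 data="Dc" -> buffer=??cTol??cvouDc? -> prefix_len=0
Fragment 4: offset=0 data="Yo" -> buffer=YocTol??cvouDc? -> prefix_len=6
Fragment 5: offset=14 data="K" -> buffer=YocTol??cvouDcK -> prefix_len=6
Fragment 6: offset=6 data="VZ" -> buffer=YocTolVZcvouDcK -> prefix_len=15

Answer: 0 0 0 6 6 15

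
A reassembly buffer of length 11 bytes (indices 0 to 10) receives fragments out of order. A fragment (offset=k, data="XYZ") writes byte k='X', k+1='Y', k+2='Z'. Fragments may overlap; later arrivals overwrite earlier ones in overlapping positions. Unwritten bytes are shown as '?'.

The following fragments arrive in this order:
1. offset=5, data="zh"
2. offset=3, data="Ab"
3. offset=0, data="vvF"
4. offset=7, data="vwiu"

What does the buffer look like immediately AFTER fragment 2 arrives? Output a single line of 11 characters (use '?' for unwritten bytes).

Fragment 1: offset=5 data="zh" -> buffer=?????zh????
Fragment 2: offset=3 data="Ab" -> buffer=???Abzh????

Answer: ???Abzh????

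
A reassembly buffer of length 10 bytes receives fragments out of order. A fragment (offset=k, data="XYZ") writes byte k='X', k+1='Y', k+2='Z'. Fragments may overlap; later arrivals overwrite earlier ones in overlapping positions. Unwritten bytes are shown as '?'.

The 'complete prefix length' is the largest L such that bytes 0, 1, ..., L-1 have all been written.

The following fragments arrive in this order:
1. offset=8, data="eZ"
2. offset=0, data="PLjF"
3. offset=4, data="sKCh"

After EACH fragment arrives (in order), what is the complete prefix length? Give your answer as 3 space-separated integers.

Fragment 1: offset=8 data="eZ" -> buffer=????????eZ -> prefix_len=0
Fragment 2: offset=0 data="PLjF" -> buffer=PLjF????eZ -> prefix_len=4
Fragment 3: offset=4 data="sKCh" -> buffer=PLjFsKCheZ -> prefix_len=10

Answer: 0 4 10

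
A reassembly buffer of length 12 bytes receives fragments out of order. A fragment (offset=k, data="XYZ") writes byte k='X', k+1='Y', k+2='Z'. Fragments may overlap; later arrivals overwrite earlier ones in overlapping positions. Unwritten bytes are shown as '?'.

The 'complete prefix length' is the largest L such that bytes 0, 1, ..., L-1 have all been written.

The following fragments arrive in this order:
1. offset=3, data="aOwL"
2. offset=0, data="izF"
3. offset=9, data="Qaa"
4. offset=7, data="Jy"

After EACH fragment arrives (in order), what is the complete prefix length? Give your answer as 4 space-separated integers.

Answer: 0 7 7 12

Derivation:
Fragment 1: offset=3 data="aOwL" -> buffer=???aOwL????? -> prefix_len=0
Fragment 2: offset=0 data="izF" -> buffer=izFaOwL????? -> prefix_len=7
Fragment 3: offset=9 data="Qaa" -> buffer=izFaOwL??Qaa -> prefix_len=7
Fragment 4: offset=7 data="Jy" -> buffer=izFaOwLJyQaa -> prefix_len=12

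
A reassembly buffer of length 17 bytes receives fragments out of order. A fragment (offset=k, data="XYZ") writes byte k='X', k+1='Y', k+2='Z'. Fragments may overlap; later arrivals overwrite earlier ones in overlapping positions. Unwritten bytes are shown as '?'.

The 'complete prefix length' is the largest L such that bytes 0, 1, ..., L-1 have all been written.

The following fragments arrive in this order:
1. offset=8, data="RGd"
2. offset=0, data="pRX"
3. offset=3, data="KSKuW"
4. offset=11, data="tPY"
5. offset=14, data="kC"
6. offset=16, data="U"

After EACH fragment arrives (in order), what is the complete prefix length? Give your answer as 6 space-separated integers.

Fragment 1: offset=8 data="RGd" -> buffer=????????RGd?????? -> prefix_len=0
Fragment 2: offset=0 data="pRX" -> buffer=pRX?????RGd?????? -> prefix_len=3
Fragment 3: offset=3 data="KSKuW" -> buffer=pRXKSKuWRGd?????? -> prefix_len=11
Fragment 4: offset=11 data="tPY" -> buffer=pRXKSKuWRGdtPY??? -> prefix_len=14
Fragment 5: offset=14 data="kC" -> buffer=pRXKSKuWRGdtPYkC? -> prefix_len=16
Fragment 6: offset=16 data="U" -> buffer=pRXKSKuWRGdtPYkCU -> prefix_len=17

Answer: 0 3 11 14 16 17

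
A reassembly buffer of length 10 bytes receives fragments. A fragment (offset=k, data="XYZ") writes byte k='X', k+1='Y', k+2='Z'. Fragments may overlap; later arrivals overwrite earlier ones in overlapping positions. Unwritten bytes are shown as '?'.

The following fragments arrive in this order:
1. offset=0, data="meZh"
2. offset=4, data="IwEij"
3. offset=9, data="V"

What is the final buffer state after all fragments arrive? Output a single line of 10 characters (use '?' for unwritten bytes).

Fragment 1: offset=0 data="meZh" -> buffer=meZh??????
Fragment 2: offset=4 data="IwEij" -> buffer=meZhIwEij?
Fragment 3: offset=9 data="V" -> buffer=meZhIwEijV

Answer: meZhIwEijV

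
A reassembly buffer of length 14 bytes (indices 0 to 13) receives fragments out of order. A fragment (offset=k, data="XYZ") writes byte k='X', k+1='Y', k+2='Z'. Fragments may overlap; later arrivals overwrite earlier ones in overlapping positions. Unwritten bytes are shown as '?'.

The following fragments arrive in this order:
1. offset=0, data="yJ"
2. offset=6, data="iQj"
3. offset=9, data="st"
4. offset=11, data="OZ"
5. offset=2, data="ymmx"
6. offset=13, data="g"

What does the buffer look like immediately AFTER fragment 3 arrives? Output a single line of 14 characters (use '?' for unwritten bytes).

Fragment 1: offset=0 data="yJ" -> buffer=yJ????????????
Fragment 2: offset=6 data="iQj" -> buffer=yJ????iQj?????
Fragment 3: offset=9 data="st" -> buffer=yJ????iQjst???

Answer: yJ????iQjst???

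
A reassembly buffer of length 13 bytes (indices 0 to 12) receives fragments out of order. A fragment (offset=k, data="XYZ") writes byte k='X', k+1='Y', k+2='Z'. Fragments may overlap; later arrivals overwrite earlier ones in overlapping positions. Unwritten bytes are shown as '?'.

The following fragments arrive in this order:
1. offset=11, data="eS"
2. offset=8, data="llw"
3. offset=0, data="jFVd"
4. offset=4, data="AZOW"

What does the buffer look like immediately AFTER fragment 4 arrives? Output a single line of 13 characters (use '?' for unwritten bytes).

Answer: jFVdAZOWllweS

Derivation:
Fragment 1: offset=11 data="eS" -> buffer=???????????eS
Fragment 2: offset=8 data="llw" -> buffer=????????llweS
Fragment 3: offset=0 data="jFVd" -> buffer=jFVd????llweS
Fragment 4: offset=4 data="AZOW" -> buffer=jFVdAZOWllweS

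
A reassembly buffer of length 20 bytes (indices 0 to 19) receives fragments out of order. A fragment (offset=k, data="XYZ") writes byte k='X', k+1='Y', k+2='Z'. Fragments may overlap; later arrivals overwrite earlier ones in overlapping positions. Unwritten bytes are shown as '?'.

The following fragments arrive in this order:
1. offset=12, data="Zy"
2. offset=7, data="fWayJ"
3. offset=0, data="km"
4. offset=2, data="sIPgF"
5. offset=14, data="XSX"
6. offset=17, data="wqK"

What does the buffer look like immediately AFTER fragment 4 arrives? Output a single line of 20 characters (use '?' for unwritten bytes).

Answer: kmsIPgFfWayJZy??????

Derivation:
Fragment 1: offset=12 data="Zy" -> buffer=????????????Zy??????
Fragment 2: offset=7 data="fWayJ" -> buffer=???????fWayJZy??????
Fragment 3: offset=0 data="km" -> buffer=km?????fWayJZy??????
Fragment 4: offset=2 data="sIPgF" -> buffer=kmsIPgFfWayJZy??????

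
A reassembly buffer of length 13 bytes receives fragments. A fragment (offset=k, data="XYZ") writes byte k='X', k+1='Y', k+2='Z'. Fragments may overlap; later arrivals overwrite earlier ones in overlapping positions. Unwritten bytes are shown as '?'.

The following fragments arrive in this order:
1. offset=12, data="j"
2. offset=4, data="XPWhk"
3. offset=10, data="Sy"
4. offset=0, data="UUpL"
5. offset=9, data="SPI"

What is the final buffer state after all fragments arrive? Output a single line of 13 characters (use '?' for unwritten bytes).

Fragment 1: offset=12 data="j" -> buffer=????????????j
Fragment 2: offset=4 data="XPWhk" -> buffer=????XPWhk???j
Fragment 3: offset=10 data="Sy" -> buffer=????XPWhk?Syj
Fragment 4: offset=0 data="UUpL" -> buffer=UUpLXPWhk?Syj
Fragment 5: offset=9 data="SPI" -> buffer=UUpLXPWhkSPIj

Answer: UUpLXPWhkSPIj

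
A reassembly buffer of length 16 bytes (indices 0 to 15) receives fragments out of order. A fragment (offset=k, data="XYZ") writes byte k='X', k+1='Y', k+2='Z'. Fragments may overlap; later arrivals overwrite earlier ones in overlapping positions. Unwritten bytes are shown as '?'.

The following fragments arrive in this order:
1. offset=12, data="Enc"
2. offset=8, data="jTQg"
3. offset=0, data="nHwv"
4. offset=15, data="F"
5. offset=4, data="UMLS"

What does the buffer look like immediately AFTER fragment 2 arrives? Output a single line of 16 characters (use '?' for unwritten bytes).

Fragment 1: offset=12 data="Enc" -> buffer=????????????Enc?
Fragment 2: offset=8 data="jTQg" -> buffer=????????jTQgEnc?

Answer: ????????jTQgEnc?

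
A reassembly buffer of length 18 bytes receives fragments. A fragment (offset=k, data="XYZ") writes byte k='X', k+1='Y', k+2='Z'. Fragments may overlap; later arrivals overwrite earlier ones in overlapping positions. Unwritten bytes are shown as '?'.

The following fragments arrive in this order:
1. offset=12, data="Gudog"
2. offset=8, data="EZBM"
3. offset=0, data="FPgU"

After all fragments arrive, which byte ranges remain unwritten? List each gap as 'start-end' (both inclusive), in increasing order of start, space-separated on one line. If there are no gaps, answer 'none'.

Fragment 1: offset=12 len=5
Fragment 2: offset=8 len=4
Fragment 3: offset=0 len=4
Gaps: 4-7 17-17

Answer: 4-7 17-17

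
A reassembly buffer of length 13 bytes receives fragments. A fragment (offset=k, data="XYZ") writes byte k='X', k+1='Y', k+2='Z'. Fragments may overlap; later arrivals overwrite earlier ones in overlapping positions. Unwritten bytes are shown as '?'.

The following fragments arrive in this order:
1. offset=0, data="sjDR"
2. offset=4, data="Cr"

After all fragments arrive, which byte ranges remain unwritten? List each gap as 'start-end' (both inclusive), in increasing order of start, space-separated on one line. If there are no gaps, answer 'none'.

Answer: 6-12

Derivation:
Fragment 1: offset=0 len=4
Fragment 2: offset=4 len=2
Gaps: 6-12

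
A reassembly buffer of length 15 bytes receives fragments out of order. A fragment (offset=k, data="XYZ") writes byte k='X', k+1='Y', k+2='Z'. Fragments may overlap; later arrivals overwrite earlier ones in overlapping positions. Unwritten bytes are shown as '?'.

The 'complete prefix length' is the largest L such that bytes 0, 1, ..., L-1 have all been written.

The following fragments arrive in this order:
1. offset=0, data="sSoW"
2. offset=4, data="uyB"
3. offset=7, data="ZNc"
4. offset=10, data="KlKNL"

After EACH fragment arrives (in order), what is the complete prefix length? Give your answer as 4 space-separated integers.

Fragment 1: offset=0 data="sSoW" -> buffer=sSoW??????????? -> prefix_len=4
Fragment 2: offset=4 data="uyB" -> buffer=sSoWuyB???????? -> prefix_len=7
Fragment 3: offset=7 data="ZNc" -> buffer=sSoWuyBZNc????? -> prefix_len=10
Fragment 4: offset=10 data="KlKNL" -> buffer=sSoWuyBZNcKlKNL -> prefix_len=15

Answer: 4 7 10 15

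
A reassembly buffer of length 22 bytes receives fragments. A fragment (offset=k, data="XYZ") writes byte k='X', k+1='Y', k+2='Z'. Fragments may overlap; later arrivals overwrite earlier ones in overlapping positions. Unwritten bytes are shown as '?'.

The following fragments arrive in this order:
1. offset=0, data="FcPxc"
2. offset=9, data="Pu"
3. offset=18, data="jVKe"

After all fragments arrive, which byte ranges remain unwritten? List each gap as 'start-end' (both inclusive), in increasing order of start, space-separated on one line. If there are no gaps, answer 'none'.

Answer: 5-8 11-17

Derivation:
Fragment 1: offset=0 len=5
Fragment 2: offset=9 len=2
Fragment 3: offset=18 len=4
Gaps: 5-8 11-17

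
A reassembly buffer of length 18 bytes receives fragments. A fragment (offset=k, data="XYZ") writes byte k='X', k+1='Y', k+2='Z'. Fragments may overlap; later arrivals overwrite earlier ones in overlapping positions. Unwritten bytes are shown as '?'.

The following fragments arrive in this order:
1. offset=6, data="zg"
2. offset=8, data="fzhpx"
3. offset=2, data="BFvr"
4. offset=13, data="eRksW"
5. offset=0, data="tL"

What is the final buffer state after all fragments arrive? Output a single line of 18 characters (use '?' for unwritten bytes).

Answer: tLBFvrzgfzhpxeRksW

Derivation:
Fragment 1: offset=6 data="zg" -> buffer=??????zg??????????
Fragment 2: offset=8 data="fzhpx" -> buffer=??????zgfzhpx?????
Fragment 3: offset=2 data="BFvr" -> buffer=??BFvrzgfzhpx?????
Fragment 4: offset=13 data="eRksW" -> buffer=??BFvrzgfzhpxeRksW
Fragment 5: offset=0 data="tL" -> buffer=tLBFvrzgfzhpxeRksW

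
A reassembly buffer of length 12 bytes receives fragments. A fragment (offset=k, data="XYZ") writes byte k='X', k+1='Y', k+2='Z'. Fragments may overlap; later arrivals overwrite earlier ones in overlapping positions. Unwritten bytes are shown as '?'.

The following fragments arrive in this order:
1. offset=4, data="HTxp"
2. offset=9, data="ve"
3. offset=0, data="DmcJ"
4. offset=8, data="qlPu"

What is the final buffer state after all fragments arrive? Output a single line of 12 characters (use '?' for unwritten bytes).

Fragment 1: offset=4 data="HTxp" -> buffer=????HTxp????
Fragment 2: offset=9 data="ve" -> buffer=????HTxp?ve?
Fragment 3: offset=0 data="DmcJ" -> buffer=DmcJHTxp?ve?
Fragment 4: offset=8 data="qlPu" -> buffer=DmcJHTxpqlPu

Answer: DmcJHTxpqlPu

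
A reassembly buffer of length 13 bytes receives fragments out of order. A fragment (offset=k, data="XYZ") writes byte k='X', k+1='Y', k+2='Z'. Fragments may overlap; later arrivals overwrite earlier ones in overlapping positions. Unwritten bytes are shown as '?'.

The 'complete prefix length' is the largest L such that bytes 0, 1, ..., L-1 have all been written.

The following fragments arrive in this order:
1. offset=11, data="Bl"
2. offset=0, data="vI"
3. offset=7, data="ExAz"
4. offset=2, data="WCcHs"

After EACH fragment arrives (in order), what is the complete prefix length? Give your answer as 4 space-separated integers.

Answer: 0 2 2 13

Derivation:
Fragment 1: offset=11 data="Bl" -> buffer=???????????Bl -> prefix_len=0
Fragment 2: offset=0 data="vI" -> buffer=vI?????????Bl -> prefix_len=2
Fragment 3: offset=7 data="ExAz" -> buffer=vI?????ExAzBl -> prefix_len=2
Fragment 4: offset=2 data="WCcHs" -> buffer=vIWCcHsExAzBl -> prefix_len=13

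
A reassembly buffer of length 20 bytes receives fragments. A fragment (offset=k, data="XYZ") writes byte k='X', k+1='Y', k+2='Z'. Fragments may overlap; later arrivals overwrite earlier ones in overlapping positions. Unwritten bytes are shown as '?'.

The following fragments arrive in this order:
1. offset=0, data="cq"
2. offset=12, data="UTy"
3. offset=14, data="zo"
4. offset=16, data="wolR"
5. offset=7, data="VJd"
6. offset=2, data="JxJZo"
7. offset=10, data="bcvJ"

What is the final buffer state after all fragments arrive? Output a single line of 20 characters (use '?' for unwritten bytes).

Fragment 1: offset=0 data="cq" -> buffer=cq??????????????????
Fragment 2: offset=12 data="UTy" -> buffer=cq??????????UTy?????
Fragment 3: offset=14 data="zo" -> buffer=cq??????????UTzo????
Fragment 4: offset=16 data="wolR" -> buffer=cq??????????UTzowolR
Fragment 5: offset=7 data="VJd" -> buffer=cq?????VJd??UTzowolR
Fragment 6: offset=2 data="JxJZo" -> buffer=cqJxJZoVJd??UTzowolR
Fragment 7: offset=10 data="bcvJ" -> buffer=cqJxJZoVJdbcvJzowolR

Answer: cqJxJZoVJdbcvJzowolR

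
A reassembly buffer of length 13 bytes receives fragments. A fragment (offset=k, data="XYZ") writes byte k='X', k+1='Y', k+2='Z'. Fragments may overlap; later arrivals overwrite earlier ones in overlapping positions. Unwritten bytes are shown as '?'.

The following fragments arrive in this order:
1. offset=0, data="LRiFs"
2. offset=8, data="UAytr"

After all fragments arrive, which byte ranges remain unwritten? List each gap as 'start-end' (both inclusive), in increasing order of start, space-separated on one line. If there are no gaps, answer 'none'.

Answer: 5-7

Derivation:
Fragment 1: offset=0 len=5
Fragment 2: offset=8 len=5
Gaps: 5-7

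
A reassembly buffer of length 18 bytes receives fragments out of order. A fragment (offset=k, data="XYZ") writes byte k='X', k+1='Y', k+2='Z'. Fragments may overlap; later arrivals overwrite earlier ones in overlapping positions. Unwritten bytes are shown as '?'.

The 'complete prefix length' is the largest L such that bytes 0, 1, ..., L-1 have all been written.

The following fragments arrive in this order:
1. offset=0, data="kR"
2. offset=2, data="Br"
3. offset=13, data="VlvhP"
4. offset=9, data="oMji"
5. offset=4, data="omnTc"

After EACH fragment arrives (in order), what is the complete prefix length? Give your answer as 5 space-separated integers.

Answer: 2 4 4 4 18

Derivation:
Fragment 1: offset=0 data="kR" -> buffer=kR???????????????? -> prefix_len=2
Fragment 2: offset=2 data="Br" -> buffer=kRBr?????????????? -> prefix_len=4
Fragment 3: offset=13 data="VlvhP" -> buffer=kRBr?????????VlvhP -> prefix_len=4
Fragment 4: offset=9 data="oMji" -> buffer=kRBr?????oMjiVlvhP -> prefix_len=4
Fragment 5: offset=4 data="omnTc" -> buffer=kRBromnTcoMjiVlvhP -> prefix_len=18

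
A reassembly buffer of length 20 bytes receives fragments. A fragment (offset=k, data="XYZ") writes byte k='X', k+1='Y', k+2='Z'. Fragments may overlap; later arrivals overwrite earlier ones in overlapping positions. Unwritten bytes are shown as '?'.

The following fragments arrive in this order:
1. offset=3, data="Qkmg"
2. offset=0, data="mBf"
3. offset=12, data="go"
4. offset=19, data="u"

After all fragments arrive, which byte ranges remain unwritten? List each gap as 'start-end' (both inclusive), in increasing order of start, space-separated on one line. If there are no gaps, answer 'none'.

Fragment 1: offset=3 len=4
Fragment 2: offset=0 len=3
Fragment 3: offset=12 len=2
Fragment 4: offset=19 len=1
Gaps: 7-11 14-18

Answer: 7-11 14-18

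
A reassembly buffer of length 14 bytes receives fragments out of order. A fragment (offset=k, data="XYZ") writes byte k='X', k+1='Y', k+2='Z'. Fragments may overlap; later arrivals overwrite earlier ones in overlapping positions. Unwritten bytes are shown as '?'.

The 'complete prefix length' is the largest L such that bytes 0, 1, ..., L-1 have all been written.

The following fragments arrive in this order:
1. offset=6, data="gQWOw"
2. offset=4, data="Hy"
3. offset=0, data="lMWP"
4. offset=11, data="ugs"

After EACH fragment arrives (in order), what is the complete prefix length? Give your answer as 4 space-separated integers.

Fragment 1: offset=6 data="gQWOw" -> buffer=??????gQWOw??? -> prefix_len=0
Fragment 2: offset=4 data="Hy" -> buffer=????HygQWOw??? -> prefix_len=0
Fragment 3: offset=0 data="lMWP" -> buffer=lMWPHygQWOw??? -> prefix_len=11
Fragment 4: offset=11 data="ugs" -> buffer=lMWPHygQWOwugs -> prefix_len=14

Answer: 0 0 11 14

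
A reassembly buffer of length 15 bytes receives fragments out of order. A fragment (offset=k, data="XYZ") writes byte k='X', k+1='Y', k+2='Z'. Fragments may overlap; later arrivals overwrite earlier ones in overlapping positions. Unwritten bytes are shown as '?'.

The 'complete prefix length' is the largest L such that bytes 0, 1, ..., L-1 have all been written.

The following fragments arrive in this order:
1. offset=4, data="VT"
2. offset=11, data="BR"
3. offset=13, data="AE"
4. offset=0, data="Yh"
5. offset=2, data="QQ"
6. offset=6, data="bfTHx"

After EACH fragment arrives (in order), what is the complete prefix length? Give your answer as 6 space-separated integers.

Answer: 0 0 0 2 6 15

Derivation:
Fragment 1: offset=4 data="VT" -> buffer=????VT????????? -> prefix_len=0
Fragment 2: offset=11 data="BR" -> buffer=????VT?????BR?? -> prefix_len=0
Fragment 3: offset=13 data="AE" -> buffer=????VT?????BRAE -> prefix_len=0
Fragment 4: offset=0 data="Yh" -> buffer=Yh??VT?????BRAE -> prefix_len=2
Fragment 5: offset=2 data="QQ" -> buffer=YhQQVT?????BRAE -> prefix_len=6
Fragment 6: offset=6 data="bfTHx" -> buffer=YhQQVTbfTHxBRAE -> prefix_len=15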